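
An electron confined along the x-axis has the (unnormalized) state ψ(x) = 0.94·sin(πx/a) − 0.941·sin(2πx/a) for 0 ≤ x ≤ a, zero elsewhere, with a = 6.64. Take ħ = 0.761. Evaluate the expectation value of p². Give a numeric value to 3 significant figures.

p² ψ = −ħ² d²ψ/dx²; ⟨p²⟩ = −ħ² ∫ ψ*·ψ'' dx / ∫|ψ|² dx.
d²/dx² sin(jπx/a) = −(jπ/a)²·sin(jπx/a); on 0 ≤ x ≤ a, ∫sin²(jπx/a) dx = a/2 and ∫sin(jπx/a)·sin(lπx/a) dx = 0 for j ≠ l, so only diagonal terms survive in ∫|ψ|² and ∫ψ·ψ″; ∫ψ·ψ′ dx = [ψ²/2] between the walls = 0.
State is unnormalized: ∫|ψ|² dx = 5.8733, and ∫ψ*·(−ħ² ψ'') dx = 1.9047, so ⟨p²⟩ = 1.9047 / 5.8733.
⟨p²⟩ = 0.32430.

0.324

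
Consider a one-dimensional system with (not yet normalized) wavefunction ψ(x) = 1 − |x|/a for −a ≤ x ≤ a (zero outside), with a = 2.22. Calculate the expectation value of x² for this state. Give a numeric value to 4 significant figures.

⟨x²⟩ = ∫ x²·|ψ|² dx / ∫|ψ|² dx (integrals over the domain).
ψ is even, so ∫ over [−a, a] = 2∫₀ᵃ with ψ = 1 − x/a there: ∫₀ᵃ (1 − x/a)² dx = a/3, ∫₀ᵃ x²(1 − x/a)² dx = a³/30, ∫₀ᵃ x⁴(1 − x/a)² dx = a⁵/105.
State is unnormalized: ∫|ψ|² dx = 1.4800, and ∫ψ*·x²·ψ dx = 0.72940, so ⟨x²⟩ = 0.72940 / 1.4800.
⟨x²⟩ = 0.49284.

0.4928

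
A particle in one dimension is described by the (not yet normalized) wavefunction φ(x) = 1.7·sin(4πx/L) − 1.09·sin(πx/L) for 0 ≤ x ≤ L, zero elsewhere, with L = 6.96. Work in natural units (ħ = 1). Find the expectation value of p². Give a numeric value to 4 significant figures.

2.370

p² φ = −ħ² d²φ/dx²; ⟨p²⟩ = −ħ² ∫ φ*·φ'' dx / ∫|φ|² dx.
d²/dx² sin(jπx/L) = −(jπ/L)²·sin(jπx/L); on 0 ≤ x ≤ L, ∫sin²(jπx/L) dx = L/2 and ∫sin(jπx/L)·sin(lπx/L) dx = 0 for j ≠ l, so only diagonal terms survive in ∫|φ|² and ∫φ·φ″; ∫φ·φ′ dx = [φ²/2] between the walls = 0.
State is unnormalized: ∫|φ|² dx = 14.192, and ∫φ*·(−ħ² φ'') dx = 33.628, so ⟨p²⟩ = 33.628 / 14.192.
⟨p²⟩ = 2.3695.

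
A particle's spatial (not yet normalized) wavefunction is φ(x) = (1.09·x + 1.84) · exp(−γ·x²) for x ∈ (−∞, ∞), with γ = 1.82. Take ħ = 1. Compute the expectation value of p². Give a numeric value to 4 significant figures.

1.987

p² φ = −ħ² d²φ/dx²; ⟨p²⟩ = −ħ² ∫ φ*·φ'' dx / ∫|φ|² dx.
Expand each integrand as polynomial × e^(−2γx²) and use ∫x^(2j)·e^(−2γx²) dx = (2j−1)!!/(4γ)^j · √(π/(2γ)), odd powers → 0; here √(π/(2γ)) = 0.92902. Differentiate with the product rule, d/dx e^(−γx²) = −2γx·e^(−γx²).
State is unnormalized: ∫|φ|² dx = 3.2969, and ∫φ*·(−ħ² φ'') dx = 6.5522, so ⟨p²⟩ = 6.5522 / 3.2969.
⟨p²⟩ = 1.9874.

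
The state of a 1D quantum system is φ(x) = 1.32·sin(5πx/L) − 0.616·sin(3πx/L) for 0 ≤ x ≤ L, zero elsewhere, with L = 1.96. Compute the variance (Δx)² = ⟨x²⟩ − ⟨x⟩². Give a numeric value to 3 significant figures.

0.170

Compute ⟨x⟩ and ⟨x²⟩ separately, then (Δx)² = ⟨x²⟩ − ⟨x⟩².
On 0 ≤ x ≤ L (j ≠ l): ∫sin²(jπx/L) dx = L/2, ∫sin(jπx/L)·sin(lπx/L) dx = 0; diagonal moments ∫x·sin²(jπx/L) dx = L²/4, ∫x²·sin²(jπx/L) dx = L³·(1/6 − 1/(4j²π²)); cross terms ∫x·sin(jπx/L)·sin(lπx/L) dx = 0 for j + l even and −4jlL²/(π²(j² − l²)²) for j + l odd, ∫x²·sin(jπx/L)·sin(lπx/L) dx = (−1)^(j+l)·4jlL³/(π²(j² − l²)²); higher powers the same way via product-to-sum and parts.
Normalization: ∫|φ|² dx = 2.0794.
⟨x⟩ = 0.98000 and ⟨x²⟩ = 1.1304.
(Δx)² = 1.1304 − (0.98000)² = 0.17004.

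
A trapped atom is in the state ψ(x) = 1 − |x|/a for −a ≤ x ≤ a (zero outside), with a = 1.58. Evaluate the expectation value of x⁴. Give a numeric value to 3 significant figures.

0.178

⟨x⁴⟩ = ∫ x⁴·|ψ|² dx / ∫|ψ|² dx (integrals over the domain).
ψ is even, so ∫ over [−a, a] = 2∫₀ᵃ with ψ = 1 − x/a there: ∫₀ᵃ (1 − x/a)² dx = a/3, ∫₀ᵃ x²(1 − x/a)² dx = a³/30, ∫₀ᵃ x⁴(1 − x/a)² dx = a⁵/105.
State is unnormalized: ∫|ψ|² dx = 1.0533, and ∫ψ*·x⁴·ψ dx = 0.18755, so ⟨x⁴⟩ = 0.18755 / 1.0533.
⟨x⁴⟩ = 0.17806.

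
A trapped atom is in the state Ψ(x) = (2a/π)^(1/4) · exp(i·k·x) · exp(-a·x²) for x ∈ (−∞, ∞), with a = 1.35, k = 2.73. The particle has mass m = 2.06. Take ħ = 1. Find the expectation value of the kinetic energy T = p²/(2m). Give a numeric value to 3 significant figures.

2.14

T = −(ħ²/2m) d²/dx², so ⟨T⟩ = −(ħ²/2m) ∫ Ψ*·Ψ'' dx; with m = 2.06.
Gaussian moments: ∫x^(2j)·e^(−2ax²) dx = (2j−1)!!/(4a)^j · √(π/(2a)), odd powers integrate to 0; here √(π/(2a)) = 1.0787. Derivatives: Ψ′ = (ik − 2ax)·Ψ, Ψ″ = ((ik − 2ax)² − 2a)·Ψ; the odd-in-x pieces drop out.
⟨T⟩ = 2.1366.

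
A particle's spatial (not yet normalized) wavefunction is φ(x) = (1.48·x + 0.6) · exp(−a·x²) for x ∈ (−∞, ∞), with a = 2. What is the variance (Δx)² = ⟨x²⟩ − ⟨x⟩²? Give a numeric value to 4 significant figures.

Compute ⟨x⟩ and ⟨x²⟩ separately, then (Δx)² = ⟨x²⟩ − ⟨x⟩².
Expand each integrand as polynomial × e^(−2ax²) and use ∫x^(2j)·e^(−2ax²) dx = (2j−1)!!/(4a)^j · √(π/(2a)), odd powers → 0; here √(π/(2a)) = 0.88623.
Normalization: ∫|φ|² dx = 0.56169.
⟨x⟩ = 0.35027 and ⟨x²⟩ = 0.23300.
(Δx)² = 0.23300 − (0.35027)² = 0.11031.

0.1103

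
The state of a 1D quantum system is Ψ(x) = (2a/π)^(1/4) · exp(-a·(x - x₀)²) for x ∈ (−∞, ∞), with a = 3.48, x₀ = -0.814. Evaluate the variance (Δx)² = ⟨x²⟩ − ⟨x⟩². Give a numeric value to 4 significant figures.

Compute ⟨x⟩ and ⟨x²⟩ separately, then (Δx)² = ⟨x²⟩ − ⟨x⟩².
Gaussian moments (u = x − x₀): ∫u^(2j)·e^(−2au²) du = (2j−1)!!/(4a)^j · √(π/(2a)), odd powers integrate to 0; here √(π/(2a)) = 0.67185.
⟨x⟩ = -0.81400 and ⟨x²⟩ = 0.73444.
(Δx)² = 0.73444 − (-0.81400)² = 0.071839.

0.07184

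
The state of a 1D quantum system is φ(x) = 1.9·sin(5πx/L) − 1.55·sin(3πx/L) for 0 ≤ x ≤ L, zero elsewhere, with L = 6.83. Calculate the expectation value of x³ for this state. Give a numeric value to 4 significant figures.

⟨x³⟩ = ∫ x³·|φ|² dx / ∫|φ|² dx (integrals over the domain).
On 0 ≤ x ≤ L (j ≠ l): ∫sin²(jπx/L) dx = L/2, ∫sin(jπx/L)·sin(lπx/L) dx = 0; diagonal moments ∫x·sin²(jπx/L) dx = L²/4, ∫x²·sin²(jπx/L) dx = L³·(1/6 − 1/(4j²π²)); cross terms ∫x·sin(jπx/L)·sin(lπx/L) dx = 0 for j + l even and −4jlL²/(π²(j² − l²)²) for j + l odd, ∫x²·sin(jπx/L)·sin(lπx/L) dx = (−1)^(j+l)·4jlL³/(π²(j² − l²)²); higher powers the same way via product-to-sum and parts.
State is unnormalized: ∫|φ|² dx = 20.533, and ∫φ*·x³·φ dx = 1144.9, so ⟨x³⟩ = 1144.9 / 20.533.
⟨x³⟩ = 55.761.

55.76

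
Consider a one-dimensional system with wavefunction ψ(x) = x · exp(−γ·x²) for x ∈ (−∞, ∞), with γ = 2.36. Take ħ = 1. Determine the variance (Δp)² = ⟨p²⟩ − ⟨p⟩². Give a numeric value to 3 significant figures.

7.08

Compute ⟨p⟩ and ⟨p²⟩ separately; (Δp)² = ⟨p²⟩ − ⟨p⟩².
Expand each integrand as polynomial × e^(−2γx²) and use ∫x^(2j)·e^(−2γx²) dx = (2j−1)!!/(4γ)^j · √(π/(2γ)), odd powers → 0; here √(π/(2γ)) = 0.81584. Differentiate with the product rule, d/dx e^(−γx²) = −2γx·e^(−γx²).
Normalization: ∫|ψ|² dx = 0.086424.
⟨p⟩ = 0.0000 and ⟨p²⟩ = 7.0800.
(Δp)² = 7.0800 − (0.0000)² = 7.0800.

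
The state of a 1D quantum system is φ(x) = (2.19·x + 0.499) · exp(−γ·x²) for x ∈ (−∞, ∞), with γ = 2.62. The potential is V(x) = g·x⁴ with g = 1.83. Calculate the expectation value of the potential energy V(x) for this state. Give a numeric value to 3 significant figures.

0.179

⟨V⟩ = ∫ V(x)·|φ|² dx / ∫|φ|² dx.
Expand each integrand as polynomial × e^(−2γx²) and use ∫x^(2j)·e^(−2γx²) dx = (2j−1)!!/(4γ)^j · √(π/(2γ)), odd powers → 0; here √(π/(2γ)) = 0.77430.
State is unnormalized: ∫|φ|² dx = 0.54715, and ∫φ*·V(x)·φ dx = 0.098201, so ⟨V⟩ = 0.098201 / 0.54715.
⟨V⟩ = 0.17948.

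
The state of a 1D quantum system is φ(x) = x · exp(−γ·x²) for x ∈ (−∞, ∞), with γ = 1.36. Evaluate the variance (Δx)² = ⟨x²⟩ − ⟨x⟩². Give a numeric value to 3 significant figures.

Compute ⟨x⟩ and ⟨x²⟩ separately, then (Δx)² = ⟨x²⟩ − ⟨x⟩².
Expand each integrand as polynomial × e^(−2γx²) and use ∫x^(2j)·e^(−2γx²) dx = (2j−1)!!/(4γ)^j · √(π/(2γ)), odd powers → 0; here √(π/(2γ)) = 1.0747.
Normalization: ∫|φ|² dx = 0.19756.
⟨x⟩ = 0.0000 and ⟨x²⟩ = 0.55147.
(Δx)² = 0.55147 − (0.0000)² = 0.55147.

0.551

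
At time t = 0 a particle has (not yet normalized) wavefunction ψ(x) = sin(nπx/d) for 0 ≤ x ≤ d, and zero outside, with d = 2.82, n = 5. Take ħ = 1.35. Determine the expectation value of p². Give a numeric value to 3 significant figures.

p² ψ = −ħ² d²ψ/dx²; ⟨p²⟩ = −ħ² ∫ ψ*·ψ'' dx / ∫|ψ|² dx.
d/dx sin(nπx/d) = (nπ/d)·cos(nπx/d) and d²/dx² sin(nπx/d) = −(nπ/d)²·sin(nπx/d); on 0 ≤ x ≤ d, ∫sin²(nπx/d) dx = d/2 and ∫sin(nπx/d)·cos(nπx/d) dx = 0.
State is unnormalized: ∫|ψ|² dx = 1.4100, and ∫ψ*·(−ħ² ψ'') dx = 79.731, so ⟨p²⟩ = 79.731 / 1.4100.
⟨p²⟩ = 56.547.

56.5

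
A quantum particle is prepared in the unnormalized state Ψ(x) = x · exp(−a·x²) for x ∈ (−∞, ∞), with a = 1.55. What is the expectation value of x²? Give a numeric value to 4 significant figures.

0.4839

⟨x²⟩ = ∫ x²·|Ψ|² dx / ∫|Ψ|² dx (integrals over the domain).
Expand each integrand as polynomial × e^(−2ax²) and use ∫x^(2j)·e^(−2ax²) dx = (2j−1)!!/(4a)^j · √(π/(2a)), odd powers → 0; here √(π/(2a)) = 1.0067.
State is unnormalized: ∫|Ψ|² dx = 0.16237, and ∫Ψ*·x²·Ψ dx = 0.078566, so ⟨x²⟩ = 0.078566 / 0.16237.
⟨x²⟩ = 0.48387.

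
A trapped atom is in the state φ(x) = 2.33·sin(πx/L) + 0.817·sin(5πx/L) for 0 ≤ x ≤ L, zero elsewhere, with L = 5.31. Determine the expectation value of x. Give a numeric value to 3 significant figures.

2.66

⟨x⟩ = ∫ x·|φ|² dx / ∫|φ|² dx (integrals over the domain).
On 0 ≤ x ≤ L (j ≠ l): ∫sin²(jπx/L) dx = L/2, ∫sin(jπx/L)·sin(lπx/L) dx = 0; diagonal moments ∫x·sin²(jπx/L) dx = L²/4, ∫x²·sin²(jπx/L) dx = L³·(1/6 − 1/(4j²π²)); cross terms ∫x·sin(jπx/L)·sin(lπx/L) dx = 0 for j + l even and −4jlL²/(π²(j² − l²)²) for j + l odd, ∫x²·sin(jπx/L)·sin(lπx/L) dx = (−1)^(j+l)·4jlL³/(π²(j² − l²)²); higher powers the same way via product-to-sum and parts.
State is unnormalized: ∫|φ|² dx = 16.186, and ∫φ*·x·φ dx = 42.974, so ⟨x⟩ = 42.974 / 16.186.
⟨x⟩ = 2.6550.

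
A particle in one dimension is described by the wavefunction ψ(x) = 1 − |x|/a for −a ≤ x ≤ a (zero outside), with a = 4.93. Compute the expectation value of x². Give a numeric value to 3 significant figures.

2.43

⟨x²⟩ = ∫ x²·|ψ|² dx / ∫|ψ|² dx (integrals over the domain).
ψ is even, so ∫ over [−a, a] = 2∫₀ᵃ with ψ = 1 − x/a there: ∫₀ᵃ (1 − x/a)² dx = a/3, ∫₀ᵃ x²(1 − x/a)² dx = a³/30, ∫₀ᵃ x⁴(1 − x/a)² dx = a⁵/105.
State is unnormalized: ∫|ψ|² dx = 3.2867, and ∫ψ*·x²·ψ dx = 7.9882, so ⟨x²⟩ = 7.9882 / 3.2867.
⟨x²⟩ = 2.4305.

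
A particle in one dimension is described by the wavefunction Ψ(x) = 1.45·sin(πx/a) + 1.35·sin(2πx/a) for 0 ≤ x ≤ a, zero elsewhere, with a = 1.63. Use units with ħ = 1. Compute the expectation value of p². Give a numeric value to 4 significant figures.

8.889

p² Ψ = −ħ² d²Ψ/dx²; ⟨p²⟩ = −ħ² ∫ Ψ*·Ψ'' dx / ∫|Ψ|² dx.
d²/dx² sin(jπx/a) = −(jπ/a)²·sin(jπx/a); on 0 ≤ x ≤ a, ∫sin²(jπx/a) dx = a/2 and ∫sin(jπx/a)·sin(lπx/a) dx = 0 for j ≠ l, so only diagonal terms survive in ∫|Ψ|² and ∫Ψ·Ψ″; ∫Ψ·Ψ′ dx = [Ψ²/2] between the walls = 0.
State is unnormalized: ∫|Ψ|² dx = 3.1989, and ∫Ψ*·(−ħ² Ψ'') dx = 28.436, so ⟨p²⟩ = 28.436 / 3.1989.
⟨p²⟩ = 8.8893.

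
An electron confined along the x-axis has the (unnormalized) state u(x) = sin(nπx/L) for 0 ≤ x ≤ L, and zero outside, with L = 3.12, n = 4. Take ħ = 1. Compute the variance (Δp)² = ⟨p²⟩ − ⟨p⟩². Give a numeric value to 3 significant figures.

16.2

Compute ⟨p⟩ and ⟨p²⟩ separately; (Δp)² = ⟨p²⟩ − ⟨p⟩².
d/dx sin(nπx/L) = (nπ/L)·cos(nπx/L) and d²/dx² sin(nπx/L) = −(nπ/L)²·sin(nπx/L); on 0 ≤ x ≤ L, ∫sin²(nπx/L) dx = L/2 and ∫sin(nπx/L)·cos(nπx/L) dx = 0.
Normalization: ∫|u|² dx = 1.5600.
⟨p⟩ = 0.0000 and ⟨p²⟩ = 16.222.
(Δp)² = 16.222 − (0.0000)² = 16.222.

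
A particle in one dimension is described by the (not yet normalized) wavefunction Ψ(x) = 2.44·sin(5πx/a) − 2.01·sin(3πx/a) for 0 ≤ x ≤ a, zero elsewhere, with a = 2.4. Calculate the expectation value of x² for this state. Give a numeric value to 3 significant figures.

⟨x²⟩ = ∫ x²·|Ψ|² dx / ∫|Ψ|² dx (integrals over the domain).
On 0 ≤ x ≤ a (j ≠ l): ∫sin²(jπx/a) dx = a/2, ∫sin(jπx/a)·sin(lπx/a) dx = 0; diagonal moments ∫x·sin²(jπx/a) dx = a²/4, ∫x²·sin²(jπx/a) dx = a³·(1/6 − 1/(4j²π²)); cross terms ∫x·sin(jπx/a)·sin(lπx/a) dx = 0 for j + l even and −4jla²/(π²(j² − l²)²) for j + l odd, ∫x²·sin(jπx/a)·sin(lπx/a) dx = (−1)^(j+l)·4jla³/(π²(j² − l²)²); higher powers the same way via product-to-sum and parts.
State is unnormalized: ∫|Ψ|² dx = 11.992, and ∫Ψ*·x²·Ψ dx = 19.565, so ⟨x²⟩ = 19.565 / 11.992.
⟨x²⟩ = 1.6314.

1.63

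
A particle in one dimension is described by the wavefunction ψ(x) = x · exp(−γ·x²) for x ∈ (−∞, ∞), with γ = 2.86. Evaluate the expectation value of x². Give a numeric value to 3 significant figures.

0.262

⟨x²⟩ = ∫ x²·|ψ|² dx / ∫|ψ|² dx (integrals over the domain).
Expand each integrand as polynomial × e^(−2γx²) and use ∫x^(2j)·e^(−2γx²) dx = (2j−1)!!/(4γ)^j · √(π/(2γ)), odd powers → 0; here √(π/(2γ)) = 0.74110.
State is unnormalized: ∫|ψ|² dx = 0.064781, and ∫ψ*·x²·ψ dx = 0.016988, so ⟨x²⟩ = 0.016988 / 0.064781.
⟨x²⟩ = 0.26224.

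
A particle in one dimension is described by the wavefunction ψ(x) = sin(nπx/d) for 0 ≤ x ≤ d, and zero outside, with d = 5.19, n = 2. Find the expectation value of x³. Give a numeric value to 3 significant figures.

⟨x³⟩ = ∫ x³·|ψ|² dx / ∫|ψ|² dx (integrals over the domain).
With sin²θ = (1 − cos2θ)/2 on 0 ≤ x ≤ d: ∫sin²(nπx/d) dx = d/2, ∫x·sin²(nπx/d) dx = d²/4, ∫x²·sin²(nπx/d) dx = d³·(1/6 − 1/(4n²π²)); higher powers xᵏ the same way, integrating xᵏ·cos(2nπx/d) by parts.
State is unnormalized: ∫|ψ|² dx = 2.5950, and ∫ψ*·x³·ψ dx = 83.802, so ⟨x³⟩ = 83.802 / 2.5950.
⟨x³⟩ = 32.294.

32.3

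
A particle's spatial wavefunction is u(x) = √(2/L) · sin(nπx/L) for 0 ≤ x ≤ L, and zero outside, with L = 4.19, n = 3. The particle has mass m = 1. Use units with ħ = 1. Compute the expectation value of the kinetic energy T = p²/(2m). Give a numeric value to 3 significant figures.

T = −(ħ²/2m) d²/dx², so ⟨T⟩ = −(ħ²/2m) ∫ u*·u'' dx; with m = 1.
d/dx sin(nπx/L) = (nπ/L)·cos(nπx/L) and d²/dx² sin(nπx/L) = −(nπ/L)²·sin(nπx/L); on 0 ≤ x ≤ L, ∫sin²(nπx/L) dx = L/2 and ∫sin(nπx/L)·cos(nπx/L) dx = 0.
⟨T⟩ = 2.5298.

2.53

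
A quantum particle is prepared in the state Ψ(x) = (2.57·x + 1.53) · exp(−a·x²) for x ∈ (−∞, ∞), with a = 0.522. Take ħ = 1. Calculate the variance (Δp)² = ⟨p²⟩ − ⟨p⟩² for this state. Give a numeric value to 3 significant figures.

Compute ⟨p⟩ and ⟨p²⟩ separately; (Δp)² = ⟨p²⟩ − ⟨p⟩².
Expand each integrand as polynomial × e^(−2ax²) and use ∫x^(2j)·e^(−2ax²) dx = (2j−1)!!/(4a)^j · √(π/(2a)), odd powers → 0; here √(π/(2a)) = 1.7347. Differentiate with the product rule, d/dx e^(−ax²) = −2ax·e^(−ax²).
Normalization: ∫|Ψ|² dx = 9.5481.
⟨p⟩ = 0.0000 and ⟨p²⟩ = 1.1220.
(Δp)² = 1.1220 − (0.0000)² = 1.1220.

1.12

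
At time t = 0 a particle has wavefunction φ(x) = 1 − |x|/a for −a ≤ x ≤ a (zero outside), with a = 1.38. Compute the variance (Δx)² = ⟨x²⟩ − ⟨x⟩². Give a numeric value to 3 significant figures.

Compute ⟨x⟩ and ⟨x²⟩ separately, then (Δx)² = ⟨x²⟩ − ⟨x⟩².
φ is even, so ∫ over [−a, a] = 2∫₀ᵃ with φ = 1 − x/a there: ∫₀ᵃ (1 − x/a)² dx = a/3, ∫₀ᵃ x²(1 − x/a)² dx = a³/30, ∫₀ᵃ x⁴(1 − x/a)² dx = a⁵/105.
Normalization: ∫|φ|² dx = 0.92000.
⟨x⟩ = 0.0000 and ⟨x²⟩ = 0.19044.
(Δx)² = 0.19044 − (0.0000)² = 0.19044.

0.190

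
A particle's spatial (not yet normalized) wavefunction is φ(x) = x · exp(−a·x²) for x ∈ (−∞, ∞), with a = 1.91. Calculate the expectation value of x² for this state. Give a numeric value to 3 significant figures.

0.393

⟨x²⟩ = ∫ x²·|φ|² dx / ∫|φ|² dx (integrals over the domain).
Expand each integrand as polynomial × e^(−2ax²) and use ∫x^(2j)·e^(−2ax²) dx = (2j−1)!!/(4a)^j · √(π/(2a)), odd powers → 0; here √(π/(2a)) = 0.90687.
State is unnormalized: ∫|φ|² dx = 0.11870, and ∫φ*·x²·φ dx = 0.046610, so ⟨x²⟩ = 0.046610 / 0.11870.
⟨x²⟩ = 0.39267.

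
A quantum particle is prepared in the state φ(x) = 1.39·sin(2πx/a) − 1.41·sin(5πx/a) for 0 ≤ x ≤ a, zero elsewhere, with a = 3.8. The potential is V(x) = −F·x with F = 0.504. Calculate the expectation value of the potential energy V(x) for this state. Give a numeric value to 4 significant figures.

⟨V⟩ = ∫ V(x)·|φ|² dx / ∫|φ|² dx.
On 0 ≤ x ≤ a (j ≠ l): ∫sin²(jπx/a) dx = a/2, ∫sin(jπx/a)·sin(lπx/a) dx = 0; diagonal moments ∫x·sin²(jπx/a) dx = a²/4, ∫x²·sin²(jπx/a) dx = a³·(1/6 − 1/(4j²π²)); cross terms ∫x·sin(jπx/a)·sin(lπx/a) dx = 0 for j + l even and −4jla²/(π²(j² − l²)²) for j + l odd, ∫x²·sin(jπx/a)·sin(lπx/a) dx = (−1)^(j+l)·4jla³/(π²(j² − l²)²); higher powers the same way via product-to-sum and parts.
State is unnormalized: ∫|φ|² dx = 7.4484, and ∫φ*·V(x)·φ dx = -7.3947, so ⟨V⟩ = -7.3947 / 7.4484.
⟨V⟩ = -0.99280.

-0.9928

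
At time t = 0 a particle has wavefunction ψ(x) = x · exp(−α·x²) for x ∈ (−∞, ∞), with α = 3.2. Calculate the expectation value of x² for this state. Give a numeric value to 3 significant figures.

0.234

⟨x²⟩ = ∫ x²·|ψ|² dx / ∫|ψ|² dx (integrals over the domain).
Expand each integrand as polynomial × e^(−2αx²) and use ∫x^(2j)·e^(−2αx²) dx = (2j−1)!!/(4α)^j · √(π/(2α)), odd powers → 0; here √(π/(2α)) = 0.70062.
State is unnormalized: ∫|ψ|² dx = 0.054736, and ∫ψ*·x²·ψ dx = 0.012829, so ⟨x²⟩ = 0.012829 / 0.054736.
⟨x²⟩ = 0.23438.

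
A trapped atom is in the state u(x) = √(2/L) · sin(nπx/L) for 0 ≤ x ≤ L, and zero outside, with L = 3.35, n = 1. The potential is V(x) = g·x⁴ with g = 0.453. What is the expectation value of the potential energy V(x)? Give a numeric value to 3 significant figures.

⟨V⟩ = ∫ V(x)·|u|² dx.
With sin²θ = (1 − cos2θ)/2 on 0 ≤ x ≤ L: ∫sin²(nπx/L) dx = L/2, ∫x·sin²(nπx/L) dx = L²/4, ∫x²·sin²(nπx/L) dx = L³·(1/6 − 1/(4n²π²)); higher powers xᵏ the same way, integrating xᵏ·cos(2nπx/L) by parts.
⟨V⟩ = 6.5085.

6.51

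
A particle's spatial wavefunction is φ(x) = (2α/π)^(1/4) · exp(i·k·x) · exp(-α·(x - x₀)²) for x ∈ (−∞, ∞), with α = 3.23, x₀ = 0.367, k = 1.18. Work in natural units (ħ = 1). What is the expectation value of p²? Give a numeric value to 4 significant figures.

p² φ = −ħ² d²φ/dx²; ⟨p²⟩ = −ħ² ∫ φ*·φ'' dx.
Gaussian moments (u = x − x₀): ∫u^(2j)·e^(−2αu²) du = (2j−1)!!/(4α)^j · √(π/(2α)), odd powers integrate to 0; here √(π/(2α)) = 0.69736. Derivatives: φ′ = (ik − 2αu)·φ, φ″ = ((ik − 2αu)² − 2α)·φ; the odd-in-u pieces drop out.
⟨p²⟩ = 4.6224.

4.622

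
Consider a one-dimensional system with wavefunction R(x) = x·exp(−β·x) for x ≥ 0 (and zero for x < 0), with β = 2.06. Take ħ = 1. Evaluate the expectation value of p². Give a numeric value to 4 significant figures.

p² R = −ħ² d²R/dx²; ⟨p²⟩ = −ħ² ∫ R*·R'' dx / ∫|R|² dx.
Differentiate x·exp(−β·x) with the product rule; every integrand then reduces to terms xʲ·e^(−2βx) on [0, ∞), with ∫₀^∞ xʲ·e^(−2βx) dx = j!/(2β)^(j+1).
State is unnormalized: ∫|R|² dx = 0.028598, and ∫R*·(−ħ² R'') dx = 0.12136, so ⟨p²⟩ = 0.12136 / 0.028598.
⟨p²⟩ = 4.2436.

4.244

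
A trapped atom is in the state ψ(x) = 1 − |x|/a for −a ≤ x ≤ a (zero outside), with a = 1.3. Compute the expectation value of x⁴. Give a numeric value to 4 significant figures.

⟨x⁴⟩ = ∫ x⁴·|ψ|² dx / ∫|ψ|² dx (integrals over the domain).
ψ is even, so ∫ over [−a, a] = 2∫₀ᵃ with ψ = 1 − x/a there: ∫₀ᵃ (1 − x/a)² dx = a/3, ∫₀ᵃ x²(1 − x/a)² dx = a³/30, ∫₀ᵃ x⁴(1 − x/a)² dx = a⁵/105.
State is unnormalized: ∫|ψ|² dx = 0.86667, and ∫ψ*·x⁴·ψ dx = 0.070722, so ⟨x⁴⟩ = 0.070722 / 0.86667.
⟨x⁴⟩ = 0.081603.

0.08160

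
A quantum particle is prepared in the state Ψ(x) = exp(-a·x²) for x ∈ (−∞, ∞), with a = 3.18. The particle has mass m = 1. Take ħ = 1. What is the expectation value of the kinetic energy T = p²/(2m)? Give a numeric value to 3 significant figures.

T = −(ħ²/2m) d²/dx², so ⟨T⟩ = −(ħ²/2m) ∫ Ψ*·Ψ'' dx / ∫|Ψ|² dx; with m = 1.
Gaussian moments: ∫x^(2j)·e^(−2ax²) dx = (2j−1)!!/(4a)^j · √(π/(2a)), odd powers integrate to 0; here √(π/(2a)) = 0.70282. Derivatives: d/dx e^(−ax²) = −2ax·e^(−ax²), d²/dx² e^(−ax²) = (4a²x² − 2a)·e^(−ax²).
State is unnormalized: ∫|Ψ|² dx = 0.70282, and ∫Ψ*·(−ħ²/2m · Ψ'') dx = 1.1175, so ⟨T⟩ = 1.1175 / 0.70282.
⟨T⟩ = 1.5900.

1.59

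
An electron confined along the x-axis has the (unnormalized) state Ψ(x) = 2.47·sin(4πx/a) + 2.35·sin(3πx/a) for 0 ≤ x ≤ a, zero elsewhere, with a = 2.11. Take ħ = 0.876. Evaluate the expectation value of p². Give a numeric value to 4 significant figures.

21.56

p² Ψ = −ħ² d²Ψ/dx²; ⟨p²⟩ = −ħ² ∫ Ψ*·Ψ'' dx / ∫|Ψ|² dx.
d²/dx² sin(jπx/a) = −(jπ/a)²·sin(jπx/a); on 0 ≤ x ≤ a, ∫sin²(jπx/a) dx = a/2 and ∫sin(jπx/a)·sin(lπx/a) dx = 0 for j ≠ l, so only diagonal terms survive in ∫|Ψ|² and ∫Ψ·Ψ″; ∫Ψ·Ψ′ dx = [Ψ²/2] between the walls = 0.
State is unnormalized: ∫|Ψ|² dx = 12.263, and ∫Ψ*·(−ħ² Ψ'') dx = 264.39, so ⟨p²⟩ = 264.39 / 12.263.
⟨p²⟩ = 21.561.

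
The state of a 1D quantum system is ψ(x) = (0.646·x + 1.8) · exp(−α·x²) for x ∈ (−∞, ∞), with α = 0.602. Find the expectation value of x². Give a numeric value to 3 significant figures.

0.457

⟨x²⟩ = ∫ x²·|ψ|² dx / ∫|ψ|² dx (integrals over the domain).
Expand each integrand as polynomial × e^(−2αx²) and use ∫x^(2j)·e^(−2αx²) dx = (2j−1)!!/(4α)^j · √(π/(2α)), odd powers → 0; here √(π/(2α)) = 1.6153.
State is unnormalized: ∫|ψ|² dx = 5.5136, and ∫ψ*·x²·ψ dx = 2.5222, so ⟨x²⟩ = 2.5222 / 5.5136.
⟨x²⟩ = 0.45745.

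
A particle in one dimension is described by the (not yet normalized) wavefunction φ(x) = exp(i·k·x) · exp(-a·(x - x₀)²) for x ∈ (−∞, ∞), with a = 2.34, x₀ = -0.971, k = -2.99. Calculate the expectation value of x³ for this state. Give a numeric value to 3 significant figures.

-1.23

⟨x³⟩ = ∫ x³·|φ|² dx / ∫|φ|² dx (integrals over the domain).
Gaussian moments (u = x − x₀): ∫u^(2j)·e^(−2au²) du = (2j−1)!!/(4a)^j · √(π/(2a)), odd powers integrate to 0; here √(π/(2a)) = 0.81932.
State is unnormalized: ∫|φ|² dx = 0.81932, and ∫φ*·x³·φ dx = -1.0051, so ⟨x³⟩ = -1.0051 / 0.81932.
⟨x³⟩ = -1.2267.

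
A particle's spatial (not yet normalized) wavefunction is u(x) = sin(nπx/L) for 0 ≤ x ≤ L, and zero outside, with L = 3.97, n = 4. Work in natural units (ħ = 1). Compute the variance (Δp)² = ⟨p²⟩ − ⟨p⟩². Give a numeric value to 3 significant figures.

Compute ⟨p⟩ and ⟨p²⟩ separately; (Δp)² = ⟨p²⟩ − ⟨p⟩².
d/dx sin(nπx/L) = (nπ/L)·cos(nπx/L) and d²/dx² sin(nπx/L) = −(nπ/L)²·sin(nπx/L); on 0 ≤ x ≤ L, ∫sin²(nπx/L) dx = L/2 and ∫sin(nπx/L)·cos(nπx/L) dx = 0.
Normalization: ∫|u|² dx = 1.9850.
⟨p⟩ = 0.0000 and ⟨p²⟩ = 10.019.
(Δp)² = 10.019 − (0.0000)² = 10.019.

10.0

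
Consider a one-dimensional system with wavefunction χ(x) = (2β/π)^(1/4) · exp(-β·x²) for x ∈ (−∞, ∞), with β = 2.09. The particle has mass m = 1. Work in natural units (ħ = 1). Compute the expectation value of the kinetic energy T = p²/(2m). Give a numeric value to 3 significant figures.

T = −(ħ²/2m) d²/dx², so ⟨T⟩ = −(ħ²/2m) ∫ χ*·χ'' dx; with m = 1.
Gaussian moments: ∫x^(2j)·e^(−2βx²) dx = (2j−1)!!/(4β)^j · √(π/(2β)), odd powers integrate to 0; here √(π/(2β)) = 0.86694. Derivatives: d/dx e^(−βx²) = −2βx·e^(−βx²), d²/dx² e^(−βx²) = (4β²x² − 2β)·e^(−βx²).
⟨T⟩ = 1.0450.

1.05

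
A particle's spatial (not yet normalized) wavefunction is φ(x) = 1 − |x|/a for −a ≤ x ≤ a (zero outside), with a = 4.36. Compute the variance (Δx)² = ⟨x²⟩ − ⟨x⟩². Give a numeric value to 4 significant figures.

1.901

Compute ⟨x⟩ and ⟨x²⟩ separately, then (Δx)² = ⟨x²⟩ − ⟨x⟩².
φ is even, so ∫ over [−a, a] = 2∫₀ᵃ with φ = 1 − x/a there: ∫₀ᵃ (1 − x/a)² dx = a/3, ∫₀ᵃ x²(1 − x/a)² dx = a³/30, ∫₀ᵃ x⁴(1 − x/a)² dx = a⁵/105.
Normalization: ∫|φ|² dx = 2.9067.
⟨x⟩ = 0.0000 and ⟨x²⟩ = 1.9010.
(Δx)² = 1.9010 − (0.0000)² = 1.9010.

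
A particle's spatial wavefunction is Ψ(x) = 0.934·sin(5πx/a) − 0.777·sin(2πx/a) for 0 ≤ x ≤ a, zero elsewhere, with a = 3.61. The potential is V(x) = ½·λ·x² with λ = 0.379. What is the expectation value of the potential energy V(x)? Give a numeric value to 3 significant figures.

⟨V⟩ = ∫ V(x)·|Ψ|² dx / ∫|Ψ|² dx.
On 0 ≤ x ≤ a (j ≠ l): ∫sin²(jπx/a) dx = a/2, ∫sin(jπx/a)·sin(lπx/a) dx = 0; diagonal moments ∫x·sin²(jπx/a) dx = a²/4, ∫x²·sin²(jπx/a) dx = a³·(1/6 − 1/(4j²π²)); cross terms ∫x·sin(jπx/a)·sin(lπx/a) dx = 0 for j + l even and −4jla²/(π²(j² − l²)²) for j + l odd, ∫x²·sin(jπx/a)·sin(lπx/a) dx = (−1)^(j+l)·4jla³/(π²(j² − l²)²); higher powers the same way via product-to-sum and parts.
State is unnormalized: ∫|Ψ|² dx = 2.6643, and ∫Ψ*·V(x)·Ψ dx = 2.2702, so ⟨V⟩ = 2.2702 / 2.6643.
⟨V⟩ = 0.85208.

0.852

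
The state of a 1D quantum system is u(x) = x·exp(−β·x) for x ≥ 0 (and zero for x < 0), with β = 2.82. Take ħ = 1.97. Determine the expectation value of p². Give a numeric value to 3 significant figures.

30.9

p² u = −ħ² d²u/dx²; ⟨p²⟩ = −ħ² ∫ u*·u'' dx / ∫|u|² dx.
Differentiate x·exp(−β·x) with the product rule; every integrand then reduces to terms xʲ·e^(−2βx) on [0, ∞), with ∫₀^∞ xʲ·e^(−2βx) dx = j!/(2β)^(j+1).
State is unnormalized: ∫|u|² dx = 0.011148, and ∫u*·(−ħ² u'') dx = 0.34405, so ⟨p²⟩ = 0.34405 / 0.011148.
⟨p²⟩ = 30.862.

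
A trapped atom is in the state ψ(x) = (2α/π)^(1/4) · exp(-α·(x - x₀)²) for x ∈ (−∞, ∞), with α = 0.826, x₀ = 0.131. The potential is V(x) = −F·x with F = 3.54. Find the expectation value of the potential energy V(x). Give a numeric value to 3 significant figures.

-0.464

⟨V⟩ = ∫ V(x)·|ψ|² dx.
Gaussian moments (u = x − x₀): ∫u^(2j)·e^(−2αu²) du = (2j−1)!!/(4α)^j · √(π/(2α)), odd powers integrate to 0; here √(π/(2α)) = 1.3790.
⟨V⟩ = -0.46374.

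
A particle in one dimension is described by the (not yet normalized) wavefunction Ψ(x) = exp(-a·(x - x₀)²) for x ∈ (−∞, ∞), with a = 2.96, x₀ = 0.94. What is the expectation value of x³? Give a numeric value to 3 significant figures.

⟨x³⟩ = ∫ x³·|Ψ|² dx / ∫|Ψ|² dx (integrals over the domain).
Gaussian moments (u = x − x₀): ∫u^(2j)·e^(−2au²) du = (2j−1)!!/(4a)^j · √(π/(2a)), odd powers integrate to 0; here √(π/(2a)) = 0.72847.
State is unnormalized: ∫|Ψ|² dx = 0.72847, and ∫Ψ*·x³·Ψ dx = 0.77856, so ⟨x³⟩ = 0.77856 / 0.72847.
⟨x³⟩ = 1.0688.

1.07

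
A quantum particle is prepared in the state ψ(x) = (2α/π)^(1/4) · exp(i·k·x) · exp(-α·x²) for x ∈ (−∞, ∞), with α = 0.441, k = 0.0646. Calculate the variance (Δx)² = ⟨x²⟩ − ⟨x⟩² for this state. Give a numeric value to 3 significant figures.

Compute ⟨x⟩ and ⟨x²⟩ separately, then (Δx)² = ⟨x²⟩ − ⟨x⟩².
Gaussian moments: ∫x^(2j)·e^(−2αx²) dx = (2j−1)!!/(4α)^j · √(π/(2α)), odd powers integrate to 0; here √(π/(2α)) = 1.8873.
⟨x⟩ = 0.0000 and ⟨x²⟩ = 0.56689.
(Δx)² = 0.56689 − (0.0000)² = 0.56689.

0.567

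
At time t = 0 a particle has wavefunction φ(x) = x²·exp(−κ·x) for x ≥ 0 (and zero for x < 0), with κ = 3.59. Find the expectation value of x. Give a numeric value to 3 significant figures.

0.696

⟨x⟩ = ∫ x·|φ|² dx / ∫|φ|² dx (integrals over the domain).
Every integrand reduces to terms xʲ·e^(−2κx) on [0, ∞); use ∫₀^∞ xʲ·e^(−2κx) dx = j!/(2κ)^(j+1).
State is unnormalized: ∫|φ|² dx = 0.0012577, and ∫φ*·x·φ dx = 0.00087586, so ⟨x⟩ = 0.00087586 / 0.0012577.
⟨x⟩ = 0.69638.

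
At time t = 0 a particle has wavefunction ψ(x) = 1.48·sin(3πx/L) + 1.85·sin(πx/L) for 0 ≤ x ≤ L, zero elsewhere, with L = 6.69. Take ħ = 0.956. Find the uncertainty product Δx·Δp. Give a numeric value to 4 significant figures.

Δx = √(⟨x²⟩−⟨x⟩²), Δp = √(⟨p²⟩−⟨p⟩²).
On 0 ≤ x ≤ L (j ≠ l): ∫sin²(jπx/L) dx = L/2, ∫sin(jπx/L)·sin(lπx/L) dx = 0; diagonal moments ∫x·sin²(jπx/L) dx = L²/4, ∫x²·sin²(jπx/L) dx = L³·(1/6 − 1/(4j²π²)); cross terms ∫x·sin(jπx/L)·sin(lπx/L) dx = 0 for j + l even and −4jlL²/(π²(j² − l²)²) for j + l odd, ∫x²·sin(jπx/L)·sin(lπx/L) dx = (−1)^(j+l)·4jlL³/(π²(j² − l²)²); higher powers the same way via product-to-sum and parts. d²/dx² sin(jπx/L) = −(jπ/L)²·sin(jπx/L); on 0 ≤ x ≤ L, ∫sin²(jπx/L) dx = L/2 and ∫sin(jπx/L)·sin(lπx/L) dx = 0 for j ≠ l, so only diagonal terms survive in ∫|ψ|² and ∫ψ·ψ″; ∫ψ·ψ′ dx = [ψ²/2] between the walls = 0.
Normalization: ∫|ψ|² dx = 18.775.
⟨x⟩ = 3.3450, ⟨x²⟩ = 15.097 ⇒ Δx = 1.9768.
⟨p⟩ = 0.0000, ⟨p²⟩ = 0.83074 ⇒ Δp = 0.91145.
Δx·Δp = 1.8018.

1.802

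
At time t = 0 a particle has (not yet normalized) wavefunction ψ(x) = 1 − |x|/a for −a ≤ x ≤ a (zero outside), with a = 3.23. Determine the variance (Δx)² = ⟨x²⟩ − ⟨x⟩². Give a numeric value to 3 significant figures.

Compute ⟨x⟩ and ⟨x²⟩ separately, then (Δx)² = ⟨x²⟩ − ⟨x⟩².
ψ is even, so ∫ over [−a, a] = 2∫₀ᵃ with ψ = 1 − x/a there: ∫₀ᵃ (1 − x/a)² dx = a/3, ∫₀ᵃ x²(1 − x/a)² dx = a³/30, ∫₀ᵃ x⁴(1 − x/a)² dx = a⁵/105.
Normalization: ∫|ψ|² dx = 2.1533.
⟨x⟩ = 0.0000 and ⟨x²⟩ = 1.0433.
(Δx)² = 1.0433 − (0.0000)² = 1.0433.

1.04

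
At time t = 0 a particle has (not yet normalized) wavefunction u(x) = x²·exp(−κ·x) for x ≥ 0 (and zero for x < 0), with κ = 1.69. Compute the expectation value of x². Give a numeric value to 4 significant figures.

⟨x²⟩ = ∫ x²·|u|² dx / ∫|u|² dx (integrals over the domain).
Every integrand reduces to terms xʲ·e^(−2κx) on [0, ∞); use ∫₀^∞ xʲ·e^(−2κx) dx = j!/(2κ)^(j+1).
State is unnormalized: ∫|u|² dx = 0.054404, and ∫u*·x²·u dx = 0.14286, so ⟨x²⟩ = 0.14286 / 0.054404.
⟨x²⟩ = 2.6260.

2.626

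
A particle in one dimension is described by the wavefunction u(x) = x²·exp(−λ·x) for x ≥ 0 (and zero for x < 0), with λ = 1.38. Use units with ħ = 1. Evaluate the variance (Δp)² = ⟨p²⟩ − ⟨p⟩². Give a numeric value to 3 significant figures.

0.635

Compute ⟨p⟩ and ⟨p²⟩ separately; (Δp)² = ⟨p²⟩ − ⟨p⟩².
Differentiate x²·exp(−λ·x) with the product rule; every integrand then reduces to terms xʲ·e^(−2λx) on [0, ∞), with ∫₀^∞ xʲ·e^(−2λx) dx = j!/(2λ)^(j+1).
Normalization: ∫|u|² dx = 0.14985.
⟨p⟩ = 0.0000 and ⟨p²⟩ = 0.63480.
(Δp)² = 0.63480 − (0.0000)² = 0.63480.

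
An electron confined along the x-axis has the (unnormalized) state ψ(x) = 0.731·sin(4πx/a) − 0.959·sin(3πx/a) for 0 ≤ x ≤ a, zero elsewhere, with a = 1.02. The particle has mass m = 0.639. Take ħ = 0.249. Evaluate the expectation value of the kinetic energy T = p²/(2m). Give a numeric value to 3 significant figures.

5.33

T = −(ħ²/2m) d²/dx², so ⟨T⟩ = −(ħ²/2m) ∫ ψ*·ψ'' dx / ∫|ψ|² dx; with m = 0.639.
d²/dx² sin(jπx/a) = −(jπ/a)²·sin(jπx/a); on 0 ≤ x ≤ a, ∫sin²(jπx/a) dx = a/2 and ∫sin(jπx/a)·sin(lπx/a) dx = 0 for j ≠ l, so only diagonal terms survive in ∫|ψ|² and ∫ψ·ψ″; ∫ψ·ψ′ dx = [ψ²/2] between the walls = 0.
State is unnormalized: ∫|ψ|² dx = 0.74156, and ∫ψ*·(−ħ²/2m · ψ'') dx = 3.9495, so ⟨T⟩ = 3.9495 / 0.74156.
⟨T⟩ = 5.3259.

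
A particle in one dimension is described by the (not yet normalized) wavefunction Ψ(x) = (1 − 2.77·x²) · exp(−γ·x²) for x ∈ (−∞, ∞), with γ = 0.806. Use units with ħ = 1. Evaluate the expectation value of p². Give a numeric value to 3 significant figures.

p² Ψ = −ħ² d²Ψ/dx²; ⟨p²⟩ = −ħ² ∫ Ψ*·Ψ'' dx / ∫|Ψ|² dx.
Expand each integrand as polynomial × e^(−2γx²) and use ∫x^(2j)·e^(−2γx²) dx = (2j−1)!!/(4γ)^j · √(π/(2γ)), odd powers → 0; here √(π/(2γ)) = 1.3960. Differentiate with the product rule, d/dx e^(−γx²) = −2γx·e^(−γx²).
State is unnormalized: ∫|Ψ|² dx = 2.0887, and ∫Ψ*·(−ħ² Ψ'') dx = 8.8730, so ⟨p²⟩ = 8.8730 / 2.0887.
⟨p²⟩ = 4.2480.

4.25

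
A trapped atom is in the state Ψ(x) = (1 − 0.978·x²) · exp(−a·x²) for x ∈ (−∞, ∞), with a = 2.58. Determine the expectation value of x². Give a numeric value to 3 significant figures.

⟨x²⟩ = ∫ x²·|Ψ|² dx / ∫|Ψ|² dx (integrals over the domain).
Expand each integrand as polynomial × e^(−2ax²) and use ∫x^(2j)·e^(−2ax²) dx = (2j−1)!!/(4a)^j · √(π/(2a)), odd powers → 0; here √(π/(2a)) = 0.78028.
State is unnormalized: ∫|Ψ|² dx = 0.65341, and ∫Ψ*·x²·Ψ dx = 0.042803, so ⟨x²⟩ = 0.042803 / 0.65341.
⟨x²⟩ = 0.065506.

0.0655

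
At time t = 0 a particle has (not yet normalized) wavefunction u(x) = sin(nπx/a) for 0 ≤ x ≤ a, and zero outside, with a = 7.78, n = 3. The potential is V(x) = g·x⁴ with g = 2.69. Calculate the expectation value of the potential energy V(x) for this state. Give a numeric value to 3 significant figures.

⟨V⟩ = ∫ V(x)·|u|² dx / ∫|u|² dx.
With sin²θ = (1 − cos2θ)/2 on 0 ≤ x ≤ a: ∫sin²(nπx/a) dx = a/2, ∫x·sin²(nπx/a) dx = a²/4, ∫x²·sin²(nπx/a) dx = a³·(1/6 − 1/(4n²π²)); higher powers xᵏ the same way, integrating xᵏ·cos(2nπx/a) by parts.
State is unnormalized: ∫|u|² dx = 3.8900, and ∫u*·V(x)·u dx = 7243.1, so ⟨V⟩ = 7243.1 / 3.8900.
⟨V⟩ = 1862.0.

1.86e+03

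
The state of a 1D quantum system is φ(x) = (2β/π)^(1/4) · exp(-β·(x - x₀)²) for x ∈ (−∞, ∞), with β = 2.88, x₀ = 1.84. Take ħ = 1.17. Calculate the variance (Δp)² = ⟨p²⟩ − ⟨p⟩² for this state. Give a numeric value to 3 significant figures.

3.94

Compute ⟨p⟩ and ⟨p²⟩ separately; (Δp)² = ⟨p²⟩ − ⟨p⟩².
Gaussian moments (u = x − x₀): ∫u^(2j)·e^(−2βu²) du = (2j−1)!!/(4β)^j · √(π/(2β)), odd powers integrate to 0; here √(π/(2β)) = 0.73852. Derivatives: d/dx e^(−βu²) = −2βu·e^(−βu²), d²/dx² e^(−βu²) = (4β²u² − 2β)·e^(−βu²).
⟨p⟩ = 0.0000 and ⟨p²⟩ = 3.9424.
(Δp)² = 3.9424 − (0.0000)² = 3.9424.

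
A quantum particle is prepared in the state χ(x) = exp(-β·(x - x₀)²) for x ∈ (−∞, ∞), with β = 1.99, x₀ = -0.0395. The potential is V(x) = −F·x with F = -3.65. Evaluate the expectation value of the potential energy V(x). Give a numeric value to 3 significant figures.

⟨V⟩ = ∫ V(x)·|χ|² dx / ∫|χ|² dx.
Gaussian moments (u = x − x₀): ∫u^(2j)·e^(−2βu²) du = (2j−1)!!/(4β)^j · √(π/(2β)), odd powers integrate to 0; here √(π/(2β)) = 0.88845.
State is unnormalized: ∫|χ|² dx = 0.88845, and ∫χ*·V(x)·χ dx = -0.12809, so ⟨V⟩ = -0.12809 / 0.88845.
⟨V⟩ = -0.14418.

-0.144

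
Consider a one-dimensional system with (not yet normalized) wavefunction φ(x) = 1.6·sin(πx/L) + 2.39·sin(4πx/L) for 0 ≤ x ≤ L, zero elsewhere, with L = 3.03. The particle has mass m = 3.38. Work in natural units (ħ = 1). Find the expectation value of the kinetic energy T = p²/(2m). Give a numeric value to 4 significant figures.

T = −(ħ²/2m) d²/dx², so ⟨T⟩ = −(ħ²/2m) ∫ φ*·φ'' dx / ∫|φ|² dx; with m = 3.38.
d²/dx² sin(jπx/L) = −(jπ/L)²·sin(jπx/L); on 0 ≤ x ≤ L, ∫sin²(jπx/L) dx = L/2 and ∫sin(jπx/L)·sin(lπx/L) dx = 0 for j ≠ l, so only diagonal terms survive in ∫|φ|² and ∫φ·φ″; ∫φ·φ′ dx = [φ²/2] between the walls = 0.
State is unnormalized: ∫|φ|² dx = 12.532, and ∫φ*·(−ħ²/2m · φ'') dx = 22.636, so ⟨T⟩ = 22.636 / 12.532.
⟨T⟩ = 1.8062.

1.806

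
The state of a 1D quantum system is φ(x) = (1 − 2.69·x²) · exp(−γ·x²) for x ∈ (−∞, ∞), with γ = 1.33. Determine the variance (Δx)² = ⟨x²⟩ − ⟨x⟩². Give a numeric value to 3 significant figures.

Compute ⟨x⟩ and ⟨x²⟩ separately, then (Δx)² = ⟨x²⟩ − ⟨x⟩².
Expand each integrand as polynomial × e^(−2γx²) and use ∫x^(2j)·e^(−2γx²) dx = (2j−1)!!/(4γ)^j · √(π/(2γ)), odd powers → 0; here √(π/(2γ)) = 1.0868.
Normalization: ∫|φ|² dx = 0.82130.
⟨x⟩ = 0.0000 and ⟨x²⟩ = 0.44801.
(Δx)² = 0.44801 − (0.0000)² = 0.44801.

0.448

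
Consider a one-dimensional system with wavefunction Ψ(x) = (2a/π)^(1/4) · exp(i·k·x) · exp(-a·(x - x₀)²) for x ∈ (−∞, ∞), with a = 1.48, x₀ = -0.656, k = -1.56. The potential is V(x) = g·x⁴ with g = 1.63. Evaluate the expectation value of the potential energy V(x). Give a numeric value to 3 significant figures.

1.15

⟨V⟩ = ∫ V(x)·|Ψ|² dx.
Gaussian moments (u = x − x₀): ∫u^(2j)·e^(−2au²) du = (2j−1)!!/(4a)^j · √(π/(2a)), odd powers integrate to 0; here √(π/(2a)) = 1.0302.
⟨V⟩ = 1.1523.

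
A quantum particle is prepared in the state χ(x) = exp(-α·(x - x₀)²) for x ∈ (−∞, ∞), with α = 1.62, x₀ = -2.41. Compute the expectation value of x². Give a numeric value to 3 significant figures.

⟨x²⟩ = ∫ x²·|χ|² dx / ∫|χ|² dx (integrals over the domain).
Gaussian moments (u = x − x₀): ∫u^(2j)·e^(−2αu²) du = (2j−1)!!/(4α)^j · √(π/(2α)), odd powers integrate to 0; here √(π/(2α)) = 0.98470.
State is unnormalized: ∫|χ|² dx = 0.98470, and ∫χ*·x²·χ dx = 5.8712, so ⟨x²⟩ = 5.8712 / 0.98470.
⟨x²⟩ = 5.9624.

5.96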